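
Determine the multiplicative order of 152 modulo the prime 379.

The order of 152 must divide p − 1 = 378 = 2 · 3^3 · 7.
Divisors: 1, 2, 3, 6, 7, 9, 14, 18, 21, 27, 42, 54, 63, 126, 189, 378.
Check each in increasing order: 152^1 ≡ 152;  152^2 ≡ 364;  152^3 ≡ 373;  152^6 ≡ 36;  152^7 ≡ 166;  152^9 ≡ 163;  152^14 ≡ 268;  152^18 ≡ 39;  152^21 ≡ 145;  152^27 ≡ 293;  152^42 ≡ 180;  152^54 ≡ 195;  152^63 ≡ 328;  152^126 ≡ 327;  152^189 ≡ 378;  152^378 ≡ 1.
Smallest exponent giving 1 is 378.

378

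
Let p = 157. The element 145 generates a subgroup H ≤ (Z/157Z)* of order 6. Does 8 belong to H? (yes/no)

8 ∈ ⟨145⟩ iff 8^6 ≡ 1 (mod 157), since |⟨145⟩| = 6.
8^6 mod 157 = 111.
Since 111 ≠ 1, 8 does not lie in the subgroup.

no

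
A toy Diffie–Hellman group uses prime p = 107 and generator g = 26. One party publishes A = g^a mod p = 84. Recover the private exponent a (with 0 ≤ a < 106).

43

Baby-step giant-step with m = ceil(sqrt(106)) = 11.
Baby table (26^j mod 107 for j=0..10):
  0:1  1:26  2:34  3:28  4:86  5:96  6:35  7:54
  8:13  9:17  10:14
Giant step factor: 26^(-11) ≡ 5 (mod 107).
Scan 84·5^i mod 107 for i = 0, 1, …:
  i=0: 84   i=1: 99   i=2: 67   i=3: 14
Match at i=3, j=10: a = 3·11 + 10 = 43.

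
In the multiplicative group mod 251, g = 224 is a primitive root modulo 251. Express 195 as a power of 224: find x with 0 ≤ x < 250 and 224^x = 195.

Baby-step giant-step with m = ceil(sqrt(250)) = 16.
Baby table (224^j mod 251 for j=0..15):
  0:1  1:224  2:227  3:146  4:74  5:10  6:232  7:11
  8:205  9:238  10:100  11:61  12:110  13:42  14:121  15:247
Giant step factor: 224^(-16) ≡ 86 (mod 251).
Scan 195·86^i mod 251 for i = 0, 1, …:
  i=0: 195   i=1: 204   i=2: 225   i=3: 23
  i=4: 221   i=5: 181   i=6: 4   i=7: 93
  i=8: 217   i=9: 88     …   i=13: 83
  i=14: 110
Match at i=14, j=12: x = 14·16 + 12 = 236.

236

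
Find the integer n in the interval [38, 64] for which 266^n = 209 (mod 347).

Compute 266^38 mod 347 = 326, then multiply by 266 repeatedly:
  266^38=326  266^39=313  266^40=325  266^41=47  266^42=10
  266^43=231  266^44=27  266^45=242  266^46=177  266^47=237
  266^48=235  266^49=50  266^50=114  266^51=135  266^52=169
  266^53=191  266^54=144  266^55=134  266^56=250  266^57=223
  266^58=328  266^59=151  266^60=261  266^61=26  266^62=323
  266^63=209
Found 209 at exponent 63.

63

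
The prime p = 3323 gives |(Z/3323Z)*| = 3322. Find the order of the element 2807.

The order of 2807 must divide p − 1 = 3322 = 2 · 11 · 151.
Divisors: 1, 2, 11, 22, 151, 302, 1661, 3322.
Check each in increasing order: 2807^1 ≡ 2807;  2807^2 ≡ 416;  2807^11 ≡ 1203;  2807^22 ≡ 1704;  2807^151 ≡ 3322;  2807^302 ≡ 1.
Smallest exponent giving 1 is 302.

302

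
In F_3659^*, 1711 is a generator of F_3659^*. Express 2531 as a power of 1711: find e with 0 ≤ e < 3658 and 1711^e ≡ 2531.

1022

Baby-step giant-step with m = ceil(sqrt(3658)) = 61.
Baby table (1711^j mod 3659 for j=0..60):
  0:1  1:1711  2:321  3:381  4:589  5:1554  6:2460  7:1210
  8:2975  9:556  10:3635  11:2844  12:3273  13:1833  14:500  15:2953
  16:3163  17:232  18:1780  19:1292  20:576  21:1265  22:1946  23:3575
  24:2636  25:2308  26:927  27:1750  28:1188  29:1923  30:812  31:2571
  32:863  33:2016  34:2598  35:3152  36:3365  37:1908  38:760  39:1415
  40:2466  41:499  42:1242  43:2842  44:3510  45:1191  46:3397  47:1775
  48:55  49:2630  50:3019  51:2660  52:3123  53:1313  54:3576  55:688
  56:2629  57:1308  58:2339  59:2742  60:724
Giant step factor: 1711^(-61) ≡ 1207 (mod 3659).
Scan 2531·1207^i mod 3659 for i = 0, 1, …:
  i=0: 2531   i=1: 3311   i=2: 749   i=3: 270
  i=4: 239   i=5: 3071   i=6: 130   i=7: 3232
  i=8: 530   i=9: 3044     …   i=15: 791
  i=16: 3397
Match at i=16, j=46: e = 16·61 + 46 = 1022.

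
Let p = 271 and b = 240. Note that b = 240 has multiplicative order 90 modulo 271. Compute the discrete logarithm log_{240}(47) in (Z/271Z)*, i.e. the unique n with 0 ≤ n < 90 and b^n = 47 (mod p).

49

Baby-step giant-step with m = ceil(sqrt(90)) = 10.
Baby table (240^j mod 271 for j=0..9):
  0:1  1:240  2:148  3:19  4:224  5:102  6:90  7:191
  8:41  9:84
Giant step factor: 240^(-10) ≡ 248 (mod 271).
Scan 47·248^i mod 271 for i = 0, 1, …:
  i=0: 47   i=1: 3   i=2: 202   i=3: 232
  i=4: 84
Match at i=4, j=9: n = 4·10 + 9 = 49.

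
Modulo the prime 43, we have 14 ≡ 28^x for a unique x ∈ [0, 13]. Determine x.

4

Compute 28^0 mod 43 = 1, then multiply by 28 repeatedly:
  28^0=1  28^1=28  28^2=10  28^3=22  28^4=14
Found 14 at exponent 4.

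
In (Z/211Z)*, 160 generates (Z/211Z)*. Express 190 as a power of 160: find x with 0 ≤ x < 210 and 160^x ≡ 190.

91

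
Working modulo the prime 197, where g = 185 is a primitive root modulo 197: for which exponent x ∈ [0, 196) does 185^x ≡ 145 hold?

Baby-step giant-step with m = ceil(sqrt(196)) = 14.
Baby table (185^j mod 197 for j=0..13):
  0:1  1:185  2:144  3:45  4:51  5:176  6:55  7:128
  8:40  9:111  10:47  11:27  12:70  13:145
Giant step factor: 185^(-14) ≡ 6 (mod 197).
Scan 145·6^i mod 197 for i = 0, 1, …:
  i=0: 145
Match at i=0, j=13: x = 0·14 + 13 = 13.

13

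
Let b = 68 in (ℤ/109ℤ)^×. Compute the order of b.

The order of 68 must divide p − 1 = 108 = 2^2 · 3^3.
Divisors: 1, 2, 3, 4, 6, 9, 12, 18, 27, 36, 54, 108.
Check each in increasing order: 68^1 ≡ 68;  68^2 ≡ 46;  68^3 ≡ 76;  68^4 ≡ 45;  68^6 ≡ 108;  68^9 ≡ 33;  68^12 ≡ 1.
Smallest exponent giving 1 is 12.

12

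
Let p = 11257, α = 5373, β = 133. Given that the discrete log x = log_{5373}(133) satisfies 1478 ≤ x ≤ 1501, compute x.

Compute 5373^1478 mod 11257 = 4056, then multiply by 5373 repeatedly:
  5373^1478=4056  5373^1479=10593  5373^1480=797  5373^1481=4621  5373^1482=6948
  5373^1483=3392  5373^1484=133
Found 133 at exponent 1484.

1484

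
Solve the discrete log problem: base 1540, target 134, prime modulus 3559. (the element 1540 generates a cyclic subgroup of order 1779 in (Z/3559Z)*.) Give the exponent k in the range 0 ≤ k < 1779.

1355

Baby-step giant-step with m = ceil(sqrt(1779)) = 43.
Baby table (1540^j mod 3559 for j=0..42):
  0:1  1:1540  2:1306  3:405  4:875  5:2198  6:311  7:2034
  8:440  9:1390  10:1641  11:250  12:628  13:2631  14:1598  15:1651
  16:1414  17:3011  18:3122  19:3230  20:2277  21:965  22:1997  23:404
  24:2894  25:892  26:3465  27:1159  28:1801  29:1079  30:3166  31:3369
  32:2797  33:990  34:1348  35:1023  36:2342  37:1413  38:1471  39:1816
  40:2825  41:1402  42:2326
Giant step factor: 1540^(-43) ≡ 2379 (mod 3559).
Scan 134·2379^i mod 3559 for i = 0, 1, …:
  i=0: 134   i=1: 2035   i=2: 1025   i=3: 560
  i=4: 1174   i=5: 2690   i=6: 428   i=7: 338
  i=8: 3327   i=9: 3276     …   i=30: 128
  i=31: 1997
Match at i=31, j=22: k = 31·43 + 22 = 1355.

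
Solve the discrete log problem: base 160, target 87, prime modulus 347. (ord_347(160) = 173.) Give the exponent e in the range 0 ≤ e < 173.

146

Baby-step giant-step with m = ceil(sqrt(173)) = 14.
Baby table (160^j mod 347 for j=0..13):
  0:1  1:160  2:269  3:12  4:185  5:105  6:144  7:138
  8:219  9:340  10:268  11:199  12:263  13:93
Giant step factor: 160^(-14) ≡ 110 (mod 347).
Scan 87·110^i mod 347 for i = 0, 1, …:
  i=0: 87   i=1: 201   i=2: 249   i=3: 324
  i=4: 246   i=5: 341   i=6: 34   i=7: 270
  i=8: 205   i=9: 342   i=10: 144
Match at i=10, j=6: e = 10·14 + 6 = 146.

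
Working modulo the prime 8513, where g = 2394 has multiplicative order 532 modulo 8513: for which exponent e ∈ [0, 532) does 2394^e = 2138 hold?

Baby-step giant-step with m = ceil(sqrt(532)) = 24.
Baby table (2394^j mod 8513 for j=0..23):
  0:1  1:2394  2:1987  3:6624  4:6650  5:790  6:1374  7:3338
  8:5978  9:979  10:2651  11:4309  12:6503  13:6418  14:7240  15:92
  16:7423  17:4031  18:4985  19:7377  20:4576  21:7226  22:628  23:5144
Giant step factor: 2394^(-24) ≡ 5184 (mod 8513).
Scan 2138·5184^i mod 8513 for i = 0, 1, …:
  i=0: 2138   i=1: 7979   i=2: 6982   i=3: 5925
  i=4: 296   i=5: 2124   i=6: 3507   i=7: 5033
  i=8: 7240
Match at i=8, j=14: e = 8·24 + 14 = 206.

206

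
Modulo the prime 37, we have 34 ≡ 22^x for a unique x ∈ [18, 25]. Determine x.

20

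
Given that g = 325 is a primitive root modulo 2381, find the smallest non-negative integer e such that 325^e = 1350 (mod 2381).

2216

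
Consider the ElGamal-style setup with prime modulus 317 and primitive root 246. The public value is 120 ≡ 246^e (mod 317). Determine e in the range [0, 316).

249

Baby-step giant-step with m = ceil(sqrt(316)) = 18.
Baby table (246^j mod 317 for j=0..17):
  0:1  1:246  2:286  3:299  4:10  5:241  6:7  7:137
  8:100  9:191  10:70  11:102  12:49  13:8  14:66  15:69
  16:173  17:80
Giant step factor: 246^(-18) ≡ 61 (mod 317).
Scan 120·61^i mod 317 for i = 0, 1, …:
  i=0: 120   i=1: 29   i=2: 184   i=3: 129
  i=4: 261   i=5: 71   i=6: 210   i=7: 130
  i=8: 5   i=9: 305   i=10: 219   i=11: 45
  i=12: 209   i=13: 69
Match at i=13, j=15: e = 13·18 + 15 = 249.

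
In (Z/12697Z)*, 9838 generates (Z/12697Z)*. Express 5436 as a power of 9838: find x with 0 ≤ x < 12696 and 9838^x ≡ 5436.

Baby-step giant-step with m = ceil(sqrt(12696)) = 113.
Baby table (9838^j mod 12697 for j=0..112):
  0:1  1:9838  2:9710  3:7449  4:8875  5:7678  6:1711  7:9293
  8:6134  9:10148  10:12210  11:8360  12:7211  13:3679  14:7552  15:6429
  16:4745  17:7138  18:9234  19:9754  20:8623  21:4417  22:5312  23:11301
  24:4306  25:5236  26:39  27:2772  28:10477  29:11177  30:3306  31:7411
  32:3244  33:6911  34:10680  35:2165  36:6401  37:8615  38:1895  39:3814
  40:2497  41:9488  42:7297  43:11745  44:4610  45:12193  46:6175  47:7202
  48:4016  49:9041  50:2873  51:1052  52:1521  53:6532  54:2299  55:4205
  56:1964  57:9695  58:12243  59:2892  60:10216  61:8253  62:8396  63:5863
  64:10420  65:9079  66:8504  67:1819  68:5249  69:963  70:2032  71:5738
  72:12279  73:1544  74:4260  75:9780  76:10471  77:2937  78:8531  79:808
  80:782  81:11631  82:414  83:9892  84:7688  85:11212  86:4817  87:4442
  88:10019  89:111  90:76  91:11262  92:1534  93:7456  94:1559  95:12163
  96:3066  97:7933  98:9092  99:9428  100:1079  101:510  102:2065  103:270
  104:2587  105:6118  106:5104  107:9214  108:3449  109:4878  110:7801  111:5570
  112:10105
Giant step factor: 9838^(-113) ≡ 8857 (mod 12697).
Scan 5436·8857^i mod 12697 for i = 0, 1, …:
  i=0: 5436   i=1: 12325   i=2: 6416   i=3: 7437
  i=4: 10170   i=5: 3172   i=6: 8640   i=7: 12358
  i=8: 6666   i=9: 12409     …   i=67: 1323
  i=68: 11177
Match at i=68, j=29: x = 68·113 + 29 = 7713.

7713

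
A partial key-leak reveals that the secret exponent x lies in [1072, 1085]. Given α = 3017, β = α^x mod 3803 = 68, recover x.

1085

Compute 3017^1072 mod 3803 = 3796, then multiply by 3017 repeatedly:
  3017^1072=3796  3017^1073=1699  3017^1074=3242  3017^1075=3601  3017^1076=2849
  3017^1077=653  3017^1078=147  3017^1079=2351  3017^1080=372  3017^1081=439
  3017^1082=1019  3017^1083=1499  3017^1084=716  3017^1085=68
Found 68 at exponent 1085.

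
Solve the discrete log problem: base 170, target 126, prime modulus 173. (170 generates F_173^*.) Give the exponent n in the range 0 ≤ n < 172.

Baby-step giant-step with m = ceil(sqrt(172)) = 14.
Baby table (170^j mod 173 for j=0..13):
  0:1  1:170  2:9  3:146  4:81  5:103  6:37  7:62
  8:160  9:39  10:56  11:5  12:158  13:45
Giant step factor: 170^(-14) ≡ 41 (mod 173).
Scan 126·41^i mod 173 for i = 0, 1, …:
  i=0: 126   i=1: 149   i=2: 54   i=3: 138
  i=4: 122   i=5: 158
Match at i=5, j=12: n = 5·14 + 12 = 82.

82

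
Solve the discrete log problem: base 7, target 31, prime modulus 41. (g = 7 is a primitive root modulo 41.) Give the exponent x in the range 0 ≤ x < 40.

Successive powers of 7 modulo 41:
  7^0=1  7^1=7  7^2=8  7^3=15  7^4=23  7^5=38
  7^6=20  7^7=17  7^8=37  7^9=13  7^10=9  7^11=22
  7^12=31
So 7^12 ≡ 31 (mod 41), giving x = 12.

12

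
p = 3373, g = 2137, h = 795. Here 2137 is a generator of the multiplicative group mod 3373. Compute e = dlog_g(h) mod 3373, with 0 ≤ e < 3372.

Baby-step giant-step with m = ceil(sqrt(3372)) = 59.
Baby table (2137^j mod 3373 for j=0..58):
  0:1  1:2137  2:3100  3:128  4:323  5:2159  6:2892  7:868
  8:3139  9:2519  10:3168  11:405  12:1997  13:744  14:1245  15:2641
  16:788  17:829  18:748  19:3047  20:1549  21:1300  22:2121  23:2638
  24:1123  25:1648  26:364  27:2078  28:1818  29:2743  30:2890  31:3340
  32:312  33:2263  34:2522  35:2833  36:2959  37:2381  38:1713  39:976
  40:1198  41:19  42:127  43:1559  44:2432  45:2764  46:545  47:980
  48:3000  49:2300  50:639  51:2851  52:949  53:840  54:644  55:44
  56:2957  57:1480  58:2259
Giant step factor: 2137^(-59) ≡ 951 (mod 3373).
Scan 795·951^i mod 3373 for i = 0, 1, …:
  i=0: 795   i=1: 493   i=2: 3369   i=3: 2942
  i=4: 1625   i=5: 541   i=6: 1795   i=7: 307
  i=8: 1879   i=9: 2612     …   i=54: 2900
  i=55: 2159
Match at i=55, j=5: e = 55·59 + 5 = 3250.

3250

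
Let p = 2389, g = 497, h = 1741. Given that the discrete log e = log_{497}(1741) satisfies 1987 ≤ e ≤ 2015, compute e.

2013

Compute 497^1987 mod 2389 = 1014, then multiply by 497 repeatedly:
  497^1987=1014  497^1988=2268  497^1989=1977  497^1990=690  497^1991=1303
  497^1992=172  497^1993=1869  497^1994=1961  497^1995=2294  497^1996=565
  497^1997=1292  497^1998=1872  497^1999=1063  497^2000=342  497^2001=355
  497^2002=2038  497^2003=2339  497^2004=1429  497^2005=680  497^2006=1111
  497^2007=308  497^2008=180  497^2009=1067  497^2010=2330  497^2011=1734
  497^2012=1758  497^2013=1741
Found 1741 at exponent 2013.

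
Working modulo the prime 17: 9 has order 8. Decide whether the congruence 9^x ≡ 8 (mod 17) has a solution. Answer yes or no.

⟨9⟩ has order 8; its elements mod 17 are {1, 2, 4, 8, 9, 13, 15, 16}.
8 is in this set.

yes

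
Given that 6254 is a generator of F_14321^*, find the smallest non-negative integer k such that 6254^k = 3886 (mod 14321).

5471

Baby-step giant-step with m = ceil(sqrt(14320)) = 120.
Baby table (6254^j mod 14321 for j=0..119):
  0:1  1:6254  2:1865  3:6416  4:12543  5:7805  6:6502  7:6189
  8:10664  9:14080  10:10812  11:8807  12:412  13:13189  14:9367  15:8328
  16:12156  17:7756  18:797  19:730  20:11342  21:955  22:713  23:5271
  24:12213  25:6209  26:6855  27:8417  28:10243  29:1889  30:13302  31:19
  32:4258  33:6793  34:7336  35:9181  36:5085  37:8970  38:3023  39:2122
  40:9742  41:4934  42:9802  43:7828  44:7134  45:6121  46:701  47:1828
  48:4154  49:822  50:13870  51:683  52:3824  53:13547  54:14223  55:2911
  56:3403  57:1356  58:2392  59:8444  60:7249  61:9281  62:361  63:9297
  64:178  65:10495  66:2587  67:10689  68:12899  69:153  70:11676  71:13246
  72:7820  73:65  74:5522  75:6657  76:1731  77:13319  78:6090  79:7321
  80:1297  81:5752  82:12977  83:1051  84:13936  85:12459  86:12346  87:7373
  88:11443  89:2485  90:2905  91:8842  92:4487  93:6859  94:4791  95:3382
  96:13232  97:6190  98:2597  99:1624  100:2907  101:7029  102:8217  103:5370
  104:1235  105:4671  106:11915  107:4247  108:9604  109:1142  110:10210  111:10322
  112:9041  113:3106  114:5648  115:7006  116:7585  117:5438  118:11198  119:2602
Giant step factor: 6254^(-120) ≡ 3459 (mod 14321).
Scan 3886·3459^i mod 14321 for i = 0, 1, …:
  i=0: 3886   i=1: 8576   i=2: 5593   i=3: 12837
  i=4: 8083   i=5: 4505   i=6: 1547   i=7: 9340
  i=8: 13205   i=9: 6426     …   i=44: 11820
  i=45: 13246
Match at i=45, j=71: k = 45·120 + 71 = 5471.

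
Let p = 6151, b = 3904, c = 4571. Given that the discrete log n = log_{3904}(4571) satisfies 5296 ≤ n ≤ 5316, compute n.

Compute 3904^5296 mod 6151 = 6022, then multiply by 3904 repeatedly:
  3904^5296=6022  3904^5297=766  3904^5298=1078  3904^5299=1228  3904^5300=2483
  3904^5301=5807  3904^5302=4093  3904^5303=4925  3904^5304=5325  3904^5305=4571
Found 4571 at exponent 5305.

5305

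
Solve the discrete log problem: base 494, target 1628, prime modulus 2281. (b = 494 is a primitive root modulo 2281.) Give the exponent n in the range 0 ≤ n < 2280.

1143

Baby-step giant-step with m = ceil(sqrt(2280)) = 48.
Baby table (494^j mod 2281 for j=0..47):
  0:1  1:494  2:2250  3:653  4:961  5:286  6:2143  7:258
  8:1997  9:1126  10:1961  11:1590  12:796  13:892  14:415  15:2001
  16:821  17:1837  18:1921  19:78  20:2036  21:2144  22:752  23:1966
  24:1779  25:641  26:1876  27:658  28:1150  29:131  30:846  31:501
  32:1146  33:436  34:970  35:170  36:1864  37:1573  38:1522  39:1419
  40:719  41:1631  42:521  43:1902  44:2097  45:344  46:1142  47:741
Giant step factor: 494^(-48) ≡ 932 (mod 2281).
Scan 1628·932^i mod 2281 for i = 0, 1, …:
  i=0: 1628   i=1: 431   i=2: 236   i=3: 976
  i=4: 1794   i=5: 35   i=6: 686   i=7: 672
  i=8: 1310   i=9: 585     …   i=22: 1306
  i=23: 1419
Match at i=23, j=39: n = 23·48 + 39 = 1143.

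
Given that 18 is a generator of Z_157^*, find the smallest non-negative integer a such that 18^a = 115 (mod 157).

92

Baby-step giant-step with m = ceil(sqrt(156)) = 13.
Baby table (18^j mod 157 for j=0..12):
  0:1  1:18  2:10  3:23  4:100  5:73  6:58  7:102
  8:109  9:78  10:148  11:152  12:67
Giant step factor: 18^(-13) ≡ 135 (mod 157).
Scan 115·135^i mod 157 for i = 0, 1, …:
  i=0: 115   i=1: 139   i=2: 82   i=3: 80
  i=4: 124   i=5: 98   i=6: 42   i=7: 18
Match at i=7, j=1: a = 7·13 + 1 = 92.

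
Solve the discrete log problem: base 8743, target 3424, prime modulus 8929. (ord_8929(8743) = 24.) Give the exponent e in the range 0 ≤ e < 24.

Successive powers of 8743 modulo 8929:
  8743^0=1  8743^1=8743  8743^2=7809  8743^3=2953  8743^4=4340  8743^5=5299
  8743^6=5505  8743^7=2905  8743^8=4339  8743^9=5485  8743^10=6625  8743^11=8881
  8743^12=8928  8743^13=186  8743^14=1120  8743^15=5976  8743^16=4589  8743^17=3630
  8743^18=3424
So 8743^18 ≡ 3424 (mod 8929), giving e = 18.

18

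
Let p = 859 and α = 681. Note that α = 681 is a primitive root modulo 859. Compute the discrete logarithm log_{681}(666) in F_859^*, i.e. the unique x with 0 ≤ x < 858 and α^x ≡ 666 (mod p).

Baby-step giant-step with m = ceil(sqrt(858)) = 30.
Baby table (681^j mod 859 for j=0..29):
  0:1  1:681  2:760  3:442  4:352  5:51  6:371  7:105
  8:208  9:772  10:24  11:23  12:201  13:300  14:717  15:365
  16:314  17:802  18:697  19:489  20:576  21:552  22:529  23:328
  24:28  25:170  26:664  27:350  28:407  29:569
Giant step factor: 681^(-30) ≡ 655 (mod 859).
Scan 666·655^i mod 859 for i = 0, 1, …:
  i=0: 666   i=1: 717
Match at i=1, j=14: x = 1·30 + 14 = 44.

44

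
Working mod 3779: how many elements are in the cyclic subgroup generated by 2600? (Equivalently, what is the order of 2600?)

The order of 2600 must divide p − 1 = 3778 = 2 · 1889.
Divisors: 1, 2, 1889, 3778.
Check each in increasing order: 2600^1 ≡ 2600;  2600^2 ≡ 3148;  2600^1889 ≡ 3778;  2600^3778 ≡ 1.
Smallest exponent giving 1 is 3778.

3778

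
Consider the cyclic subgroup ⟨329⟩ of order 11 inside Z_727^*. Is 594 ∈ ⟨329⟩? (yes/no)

yes

594 ∈ ⟨329⟩ iff 594^11 ≡ 1 (mod 727), since |⟨329⟩| = 11.
594^11 mod 727 = 1.
Since 1 = 1, 594 lies in the subgroup.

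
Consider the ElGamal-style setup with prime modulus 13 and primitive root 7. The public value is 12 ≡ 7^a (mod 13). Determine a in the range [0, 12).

Successive powers of 7 modulo 13:
  7^0=1  7^1=7  7^2=10  7^3=5  7^4=9  7^5=11
  7^6=12
So 7^6 ≡ 12 (mod 13), giving a = 6.

6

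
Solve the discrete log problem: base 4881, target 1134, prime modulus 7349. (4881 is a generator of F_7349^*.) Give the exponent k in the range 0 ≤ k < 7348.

Baby-step giant-step with m = ceil(sqrt(7348)) = 86.
Baby table (4881^j mod 7349 for j=0..85):
  0:1  1:4881  2:6052  3:4181  4:6637  5:805  6:4839  7:6822
  8:7212  9:62  10:1313  11:425  12:2007  13:7299  14:5816  15:6058
  16:4071  17:6204  18:3844  19:567  20:4303  21:6850  22:4249  23:491
  24:797  25:2536  26:2500  27:3160  28:5758  29:2222  30:5807  31:6223
  32:1046  33:5320  34:2903  35:671  36:4846  37:4244  38:5482  39:7282
  40:3678  41:6060  42:6484  43:3610  44:4857  45:6492  46:5913  47:1830
  48:3195  49:217  50:921  51:5162  52:3350  53:7174  54:5658  55:6505
  56:3225  57:7016  58:6105  59:5659  60:4037  61:1928  62:3848  63:5393
  64:6464  65:1527  66:1401  67:3711  68:5455  69:428  70:1952  71:3408
  72:3661  73:3922  74:6486  75:6023  76:2263  77:156  78:4489  79:3440
  80:5524  81:6512  82:647  83:5286  84:5976  85:675
Giant step factor: 4881^(-86) ≡ 6324 (mod 7349).
Scan 1134·6324^i mod 7349 for i = 0, 1, …:
  i=0: 1134   i=1: 6141   i=2: 3568   i=3: 2602
  i=4: 637   i=5: 1136   i=6: 4091   i=7: 3004
  i=8: 131   i=9: 5356     …   i=35: 720
  i=36: 4249
Match at i=36, j=22: k = 36·86 + 22 = 3118.

3118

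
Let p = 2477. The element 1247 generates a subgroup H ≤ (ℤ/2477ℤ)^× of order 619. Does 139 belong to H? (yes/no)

no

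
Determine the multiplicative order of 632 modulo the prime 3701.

740

The order of 632 must divide p − 1 = 3700 = 2^2 · 5^2 · 37.
Divisors: 1, 2, 4, 5, 10, 20, 25, 37, 50, 74, 100, 148, 185, 370, 740, 925, 1850, 3700.
Check each in increasing order: 632^1 ≡ 632;  632^2 ≡ 3417;  632^4 ≡ 2935;  632^5 ≡ 719;  632^10 ≡ 2522;  632^20 ≡ 2166;  632^25 ≡ 2934;  632^37 ≡ 580;  632^50 ≡ 3531;  632^74 ≡ 3310;  632^100 ≡ 2993;  632^148 ≡ 1140;  632^185 ≡ 2422;  632^370 ≡ 3700;  632^740 ≡ 1.
Smallest exponent giving 1 is 740.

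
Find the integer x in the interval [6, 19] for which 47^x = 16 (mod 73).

8

Compute 47^6 mod 73 = 70, then multiply by 47 repeatedly:
  47^6=70  47^7=5  47^8=16
Found 16 at exponent 8.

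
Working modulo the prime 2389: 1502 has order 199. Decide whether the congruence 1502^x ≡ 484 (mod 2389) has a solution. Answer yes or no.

yes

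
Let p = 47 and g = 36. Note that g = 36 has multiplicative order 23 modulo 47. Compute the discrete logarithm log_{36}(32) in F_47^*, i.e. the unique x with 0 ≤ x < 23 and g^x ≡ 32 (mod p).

3

Successive powers of 36 modulo 47:
  36^0=1  36^1=36  36^2=27  36^3=32
So 36^3 ≡ 32 (mod 47), giving x = 3.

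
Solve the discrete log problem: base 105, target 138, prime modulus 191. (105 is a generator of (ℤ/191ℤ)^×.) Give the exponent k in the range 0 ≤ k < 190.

Successive powers of 105 modulo 191:
  105^0=1  105^1=105  105^2=138
So 105^2 ≡ 138 (mod 191), giving k = 2.

2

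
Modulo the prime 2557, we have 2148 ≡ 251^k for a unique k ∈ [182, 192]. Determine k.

190

Compute 251^182 mod 2557 = 862, then multiply by 251 repeatedly:
  251^182=862  251^183=1574  251^184=1296  251^185=557  251^186=1729
  251^187=1846  251^188=529  251^189=2372  251^190=2148
Found 2148 at exponent 190.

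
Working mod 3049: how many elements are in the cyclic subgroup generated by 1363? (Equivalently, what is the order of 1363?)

3048

The order of 1363 must divide p − 1 = 3048 = 2^3 · 3 · 127.
Divisors: 1, 2, 3, 4, 6, 8, 12, 24, 127, 254, 381, 508, 762, 1016, 1524, 3048.
Check each in increasing order: 1363^1 ≡ 1363;  1363^2 ≡ 928;  1363^3 ≡ 2578;  1363^4 ≡ 1366;  1363^6 ≡ 2313;  1363^8 ≡ 3017;  1363^12 ≡ 2023;  1363^24 ≡ 771;  1363^127 ≡ 292;  1363^254 ≡ 2941;  1363^381 ≡ 2003;  1363^508 ≡ 2517;  1363^762 ≡ 2574;  1363^1016 ≡ 2516;  1363^1524 ≡ 3048;  1363^3048 ≡ 1.
Smallest exponent giving 1 is 3048.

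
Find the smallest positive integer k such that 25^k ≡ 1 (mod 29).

7

The order of 25 must divide p − 1 = 28 = 2^2 · 7.
Divisors: 1, 2, 4, 7, 14, 28.
Check each in increasing order: 25^1 ≡ 25;  25^2 ≡ 16;  25^4 ≡ 24;  25^7 ≡ 1.
Smallest exponent giving 1 is 7.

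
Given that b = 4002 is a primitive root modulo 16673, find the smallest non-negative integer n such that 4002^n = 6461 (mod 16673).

Baby-step giant-step with m = ceil(sqrt(16672)) = 130.
Baby table (4002^j mod 16673 for j=0..129):
  0:1  1:4002  2:9924  3:762  4:15038  5:9219  6:13762  7:4605
  8:5545  9:16000  10:7680  11:7021  12:4037  13:16610  14:14642  15:8362
  16:2013  17:2967  18:2758  19:16663  20:9999  21:798  22:9053  23:16350
  24:7848  25:12437  26:3969  27:11242  28:6730  29:6565  30:13155  31:9649
  32:630  33:3637  34:16418  35:13216  36:3676  37:5766  38:100  39:48
  40:8693  41:9508  42:3230  43:4885  44:9014  45:10329  46:4291  47:16065
  48:1042  49:1834  50:3548  51:10373  52:13649  53:2550  54:1224  55:13259
  56:9032  57:15673  58:16193  59:13108  60:4958  61:1046  62:1169  63:9898
  64:13421  65:7109  66:6080  67:6253  68:15006  69:14539  70:12981  71:13567
  72:7846  73:4433  74:794  75:9718  76:10000  77:4800  78:2304  79:439
  80:6213  81:4983  82:1058  83:15847  84:12275  85:5892  86:4162  87:16670
  88:4667  89:3574  90:14387  91:4905  92:5689  93:8733  94:2858  95:38
  96:2019  97:10306  98:12283  99:4562  100:189  101:6093  102:8260  103:10634
  104:7772  105:8399  106:30  107:3349  108:14279  109:6187  110:969  111:9802
  112:12708  113:4766  114:16293  115:13156  116:13651  117:10554  118:4399  119:14783
  120:5762  121:765  122:10371  123:5645  124:16048  125:16373  126:16529  127:7267
  128:4822  129:6983
Giant step factor: 4002^(-130) ≡ 15822 (mod 16673).
Scan 6461·15822^i mod 16673 for i = 0, 1, …:
  i=0: 6461   i=1: 3779   i=2: 1960   i=3: 16013
  i=4: 11451   i=5: 8904   i=6: 8911   i=7: 2954
  i=8: 3769   i=9: 10470     …   i=94: 10619
  i=95: 16670
Match at i=95, j=87: n = 95·130 + 87 = 12437.

12437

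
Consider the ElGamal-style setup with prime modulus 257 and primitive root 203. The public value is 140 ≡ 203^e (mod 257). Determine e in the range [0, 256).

Baby-step giant-step with m = ceil(sqrt(256)) = 16.
Baby table (203^j mod 257 for j=0..15):
  0:1  1:203  2:89  3:77  4:211  5:171  6:18  7:56
  8:60  9:101  10:200  11:251  12:67  13:237  14:52  15:19
Giant step factor: 203^(-16) ≡ 129 (mod 257).
Scan 140·129^i mod 257 for i = 0, 1, …:
  i=0: 140   i=1: 70   i=2: 35   i=3: 146
  i=4: 73   i=5: 165   i=6: 211
Match at i=6, j=4: e = 6·16 + 4 = 100.

100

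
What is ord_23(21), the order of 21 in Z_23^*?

22

The order of 21 must divide p − 1 = 22 = 2 · 11.
Divisors: 1, 2, 11, 22.
Check each in increasing order: 21^1 ≡ 21;  21^2 ≡ 4;  21^11 ≡ 22;  21^22 ≡ 1.
Smallest exponent giving 1 is 22.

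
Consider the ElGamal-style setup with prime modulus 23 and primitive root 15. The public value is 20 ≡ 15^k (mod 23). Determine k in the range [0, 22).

Successive powers of 15 modulo 23:
  15^0=1  15^1=15  15^2=18  15^3=17  15^4=2  15^5=7
  15^6=13  15^7=11  15^8=4  15^9=14  15^10=3  15^11=22
  15^12=8  15^13=5  15^14=6  15^15=21  15^16=16  15^17=10
  15^18=12  15^19=19  15^20=9  15^21=20
So 15^21 ≡ 20 (mod 23), giving k = 21.

21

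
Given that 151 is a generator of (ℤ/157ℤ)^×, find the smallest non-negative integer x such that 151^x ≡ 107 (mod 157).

65

Baby-step giant-step with m = ceil(sqrt(156)) = 13.
Baby table (151^j mod 157 for j=0..12):
  0:1  1:151  2:36  3:98  4:40  5:74  6:27  7:152
  8:30  9:134  10:138  11:114  12:101
Giant step factor: 151^(-13) ≡ 50 (mod 157).
Scan 107·50^i mod 157 for i = 0, 1, …:
  i=0: 107   i=1: 12   i=2: 129   i=3: 13
  i=4: 22   i=5: 1
Match at i=5, j=0: x = 5·13 + 0 = 65.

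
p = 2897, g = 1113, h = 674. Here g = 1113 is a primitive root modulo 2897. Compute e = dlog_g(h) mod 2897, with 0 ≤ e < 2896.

2483

Baby-step giant-step with m = ceil(sqrt(2896)) = 54.
Baby table (1113^j mod 2897 for j=0..53):
  0:1  1:1113  2:1750  3:966  4:371  5:1549  6:322  7:2055
  8:1482  9:1073  10:685  11:494  12:2289  13:1194  14:2096  15:763
  16:398  17:2630  18:1220  19:2064  20:2808  21:2338  22:688  23:936
  24:1745  25:1195  26:312  27:2513  28:1364  29:104  30:2769  31:2386
  32:1966  33:923  34:1761  35:1621  36:2239  37:587  38:1506  39:1712
  40:2127  41:502  42:2502  43:709  44:1133  45:834  46:1202  47:2309
  48:278  49:2332  50:2701  51:2024  52:1743  53:1866
Giant step factor: 1113^(-54) ≡ 1782 (mod 2897).
Scan 674·1782^i mod 2897 for i = 0, 1, …:
  i=0: 674   i=1: 1710   i=2: 2473   i=3: 549
  i=4: 2029   i=5: 222   i=6: 1612   i=7: 1657
  i=8: 731   i=9: 1889     …   i=44: 1630
  i=45: 1866
Match at i=45, j=53: e = 45·54 + 53 = 2483.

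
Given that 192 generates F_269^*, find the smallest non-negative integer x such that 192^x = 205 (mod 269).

176

Baby-step giant-step with m = ceil(sqrt(268)) = 17.
Baby table (192^j mod 269 for j=0..16):
  0:1  1:192  2:11  3:229  4:121  5:98  6:255  7:2
  8:115  9:22  10:189  11:242  12:196  13:241  14:4  15:230
  16:44
Giant step factor: 192^(-17) ≡ 116 (mod 269).
Scan 205·116^i mod 269 for i = 0, 1, …:
  i=0: 205   i=1: 108   i=2: 154   i=3: 110
  i=4: 117   i=5: 122   i=6: 164   i=7: 194
  i=8: 177   i=9: 88   i=10: 255
Match at i=10, j=6: x = 10·17 + 6 = 176.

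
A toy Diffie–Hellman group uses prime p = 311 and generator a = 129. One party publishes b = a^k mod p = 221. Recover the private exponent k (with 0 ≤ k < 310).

33

Baby-step giant-step with m = ceil(sqrt(310)) = 18.
Baby table (129^j mod 311 for j=0..17):
  0:1  1:129  2:158  3:167  4:84  5:262  6:210  7:33
  8:214  9:238  10:224  11:284  12:249  13:88  14:156  15:220
  16:79  17:239
Giant step factor: 129^(-18) ≡ 274 (mod 311).
Scan 221·274^i mod 311 for i = 0, 1, …:
  i=0: 221   i=1: 220
Match at i=1, j=15: k = 1·18 + 15 = 33.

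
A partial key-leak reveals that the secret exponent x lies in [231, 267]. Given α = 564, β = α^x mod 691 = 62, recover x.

258

Compute 564^231 mod 691 = 346, then multiply by 564 repeatedly:
  564^231=346  564^232=282  564^233=118  564^234=216  564^235=208
  564^236=533  564^237=27  564^238=26  564^239=153  564^240=608
  564^241=176  564^242=451  564^243=76  564^244=22  564^245=661
  564^246=355  564^247=521  564^248=169  564^249=649  564^250=497
  564^251=453  564^252=513  564^253=494  564^254=143  564^255=496
  564^256=580  564^257=277  564^258=62
Found 62 at exponent 258.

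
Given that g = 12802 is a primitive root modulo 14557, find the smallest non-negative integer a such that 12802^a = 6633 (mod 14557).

Baby-step giant-step with m = ceil(sqrt(14556)) = 121.
Baby table (12802^j mod 14557 for j=0..120):
  0:1  1:12802  2:8498  3:6935  4:13284  5:6894  6:12454  7:7844
  8:4702  9:1809  10:13188  11:690  12:11838  13:11706  14:10454  15:9607
  16:11278  17:4630  18:11713  19:12726  20:10865  21:1595  22:10276  23:1743
  24:12562  25:7545  26:5395  27:8382  28:6717  29:2835  30:3069  31:14552
  32:8775  33:1181  34:8996  35:6365  36:9201  37:10515  38:4451  39:5604
  40:5512  41:6845  42:11107  43:13595  44:14255  45:5958  46:10193  47:1838
  48:5964  49:14220  50:9155  51:3903  52:6582  53:6848  54:5842  55:9975
  56:5946  57:2139  58:1761  59:10086  60:382  61:13769  62:25  63:14353
  64:8652  65:13248  66:11846  67:12223  68:5653  69:6859  70:1094  71:1554
  72:9446  73:2693  74:4810  75:1510  76:13881  77:7263  78:5367  79:13851
  80:1685  81:12453  82:9599  83:10761  84:9431  85:14461  86:8353  87:13941
  88:3862  89:5752  90:7798  91:12647  92:3940  93:14432  94:1020  95:411
  96:6545  97:13555  98:11670  99:849  100:9376  101:9087  102:6787  103:10998
  104:1092  105:5064  106:7007  107:3380  108:7356  109:2279  110:3530  111:6132
  112:10520  113:10233  114:4423  115:11073  116:480  117:1906  118:3080  119:9804
  120:354
Giant step factor: 12802^(-121) ≡ 6882 (mod 14557).
Scan 6633·6882^i mod 14557 for i = 0, 1, …:
  i=0: 6633   i=1: 12111   i=2: 9077   i=3: 3827
  i=4: 3801   i=5: 14110   i=6: 9830   i=7: 3681
  i=8: 3462   i=9: 10232     …   i=107: 8143
  i=108: 10233
Match at i=108, j=113: a = 108·121 + 113 = 13181.

13181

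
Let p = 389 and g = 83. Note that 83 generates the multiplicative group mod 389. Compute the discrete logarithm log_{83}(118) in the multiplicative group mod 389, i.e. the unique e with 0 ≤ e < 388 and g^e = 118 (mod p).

351

Baby-step giant-step with m = ceil(sqrt(388)) = 20.
Baby table (83^j mod 389 for j=0..19):
  0:1  1:83  2:276  3:346  4:321  5:191  6:293  7:201
  8:345  9:238  10:304  11:336  12:269  13:154  14:334  15:103
  16:380  17:31  18:239  19:387
Giant step factor: 83^(-20) ≡ 157 (mod 389).
Scan 118·157^i mod 389 for i = 0, 1, …:
  i=0: 118   i=1: 243   i=2: 29   i=3: 274
  i=4: 228   i=5: 8   i=6: 89   i=7: 358
  i=8: 190   i=9: 266     …   i=16: 240
  i=17: 336
Match at i=17, j=11: e = 17·20 + 11 = 351.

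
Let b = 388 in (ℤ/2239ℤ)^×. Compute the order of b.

The order of 388 must divide p − 1 = 2238 = 2 · 3 · 373.
Divisors: 1, 2, 3, 6, 373, 746, 1119, 2238.
Check each in increasing order: 388^1 ≡ 388;  388^2 ≡ 531;  388^3 ≡ 40;  388^6 ≡ 1600;  388^373 ≡ 295;  388^746 ≡ 1943;  388^1119 ≡ 1.
Smallest exponent giving 1 is 1119.

1119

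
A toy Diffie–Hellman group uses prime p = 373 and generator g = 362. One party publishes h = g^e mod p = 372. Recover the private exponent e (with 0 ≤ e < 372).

Baby-step giant-step with m = ceil(sqrt(372)) = 20.
Baby table (362^j mod 373 for j=0..19):
  0:1  1:362  2:121  3:161  4:94  5:85  6:184  7:214
  8:257  9:157  10:138  11:347  12:286  13:211  14:290  15:167
  16:28  17:65  18:31  19:32
Giant step factor: 362^(-20) ≡ 302 (mod 373).
Scan 372·302^i mod 373 for i = 0, 1, …:
  i=0: 372   i=1: 71   i=2: 181   i=3: 204
  i=4: 63   i=5: 3   i=6: 160   i=7: 203
  i=8: 134   i=9: 184
Match at i=9, j=6: e = 9·20 + 6 = 186.

186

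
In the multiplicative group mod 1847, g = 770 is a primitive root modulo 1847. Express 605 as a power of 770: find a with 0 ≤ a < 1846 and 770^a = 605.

Baby-step giant-step with m = ceil(sqrt(1846)) = 43.
Baby table (770^j mod 1847 for j=0..42):
  0:1  1:770  2:13  3:775  4:169  5:840  6:350  7:1685
  8:856  9:1588  10:46  11:327  12:598  13:557  14:386  15:1700
  16:1324  17:1783  18:589  19:1015  20:269  21:266  22:1650  23:1611
  24:1133  25:626  26:1800  27:750  28:1236  29:515  30:1292  31:1154
  32:173  33:226  34:402  35:1091  36:1532  37:1254  38:1446  39:1526
  40:328  41:1368  42:570
Giant step factor: 770^(-43) ≡ 35 (mod 1847).
Scan 605·35^i mod 1847 for i = 0, 1, …:
  i=0: 605   i=1: 858   i=2: 478   i=3: 107
  i=4: 51   i=5: 1785   i=6: 1524   i=7: 1624
  i=8: 1430   i=9: 181     …   i=34: 130
  i=35: 856
Match at i=35, j=8: a = 35·43 + 8 = 1513.

1513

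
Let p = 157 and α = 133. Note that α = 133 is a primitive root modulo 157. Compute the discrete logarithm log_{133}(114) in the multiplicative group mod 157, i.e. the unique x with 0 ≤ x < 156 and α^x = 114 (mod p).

41

Baby-step giant-step with m = ceil(sqrt(156)) = 13.
Baby table (133^j mod 157 for j=0..12):
  0:1  1:133  2:105  3:149  4:35  5:102  6:64  7:34
  8:126  9:116  10:42  11:91  12:14
Giant step factor: 133^(-13) ≡ 107 (mod 157).
Scan 114·107^i mod 157 for i = 0, 1, …:
  i=0: 114   i=1: 109   i=2: 45   i=3: 105
Match at i=3, j=2: x = 3·13 + 2 = 41.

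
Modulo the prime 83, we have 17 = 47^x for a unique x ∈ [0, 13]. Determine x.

6

Compute 47^0 mod 83 = 1, then multiply by 47 repeatedly:
  47^0=1  47^1=47  47^2=51  47^3=73  47^4=28
  47^5=71  47^6=17
Found 17 at exponent 6.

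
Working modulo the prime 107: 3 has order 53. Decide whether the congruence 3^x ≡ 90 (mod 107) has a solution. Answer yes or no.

yes

90 ∈ ⟨3⟩ iff 90^53 ≡ 1 (mod 107), since |⟨3⟩| = 53.
90^53 mod 107 = 1.
Since 1 = 1, 90 lies in the subgroup.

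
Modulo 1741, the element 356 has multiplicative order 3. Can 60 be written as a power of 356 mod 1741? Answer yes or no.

no

⟨356⟩ has order 3; its elements mod 1741 are {1, 356, 1384}.
60 is not in this set.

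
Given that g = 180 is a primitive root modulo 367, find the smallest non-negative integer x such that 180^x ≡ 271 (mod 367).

Baby-step giant-step with m = ceil(sqrt(366)) = 20.
Baby table (180^j mod 367 for j=0..19):
  0:1  1:180  2:104  3:3  4:173  5:312  6:9  7:152
  8:202  9:27  10:89  11:239  12:81  13:267  14:350  15:243
  16:67  17:316  18:362  19:201
Giant step factor: 180^(-20) ≡ 355 (mod 367).
Scan 271·355^i mod 367 for i = 0, 1, …:
  i=0: 271   i=1: 51   i=2: 122   i=3: 4
  i=4: 319   i=5: 209   i=6: 61   i=7: 2
  i=8: 343   i=9: 288   i=10: 214   i=11: 1
Match at i=11, j=0: x = 11·20 + 0 = 220.

220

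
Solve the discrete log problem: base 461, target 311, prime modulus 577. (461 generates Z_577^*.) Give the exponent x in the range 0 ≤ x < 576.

567

Baby-step giant-step with m = ceil(sqrt(576)) = 24.
Baby table (461^j mod 577 for j=0..23):
  0:1  1:461  2:185  3:466  4:182  5:237  6:204  7:570
  8:235  9:436  10:200  11:457  12:72  13:303  14:49  15:86
  16:410  17:331  18:263  19:73  20:187  21:234  22:552  23:15
Giant step factor: 461^(-24) ≡ 64 (mod 577).
Scan 311·64^i mod 577 for i = 0, 1, …:
  i=0: 311   i=1: 286   i=2: 417   i=3: 146
  i=4: 112   i=5: 244   i=6: 37   i=7: 60
  i=8: 378   i=9: 535     …   i=22: 380
  i=23: 86
Match at i=23, j=15: x = 23·24 + 15 = 567.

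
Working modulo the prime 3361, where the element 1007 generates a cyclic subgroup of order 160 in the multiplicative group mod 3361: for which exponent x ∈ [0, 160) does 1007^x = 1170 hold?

121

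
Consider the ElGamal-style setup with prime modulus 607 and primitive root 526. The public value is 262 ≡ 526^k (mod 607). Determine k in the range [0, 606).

Baby-step giant-step with m = ceil(sqrt(606)) = 25.
Baby table (526^j mod 607 for j=0..24):
  0:1  1:526  2:491  3:291  4:102  5:236  6:308  7:546
  8:85  9:399  10:459  11:455  12:172  13:29  14:79  15:278
  16:548  17:530  18:167  19:434  20:52  21:37  22:38  23:564
  24:448
Giant step factor: 526^(-25) ≡ 23 (mod 607).
Scan 262·23^i mod 607 for i = 0, 1, …:
  i=0: 262   i=1: 563   i=2: 202   i=3: 397
  i=4: 26   i=5: 598   i=6: 400   i=7: 95
  i=8: 364   i=9: 481     …   i=22: 195
  i=23: 236
Match at i=23, j=5: k = 23·25 + 5 = 580.

580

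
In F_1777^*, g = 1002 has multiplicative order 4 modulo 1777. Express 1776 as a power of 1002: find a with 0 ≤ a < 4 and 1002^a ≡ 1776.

2

Successive powers of 1002 modulo 1777:
  1002^0=1  1002^1=1002  1002^2=1776
So 1002^2 ≡ 1776 (mod 1777), giving a = 2.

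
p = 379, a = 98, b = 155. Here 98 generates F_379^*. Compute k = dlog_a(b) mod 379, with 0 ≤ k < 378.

23

Successive powers of 98 modulo 379:
  98^0=1  98^1=98  98^2=129  98^3=135  98^4=344  98^5=360
  98^6=33  98^7=202  98^8=88  98^9=286  98^10=361  98^11=131
  98^12=331  98^13=223  98^14=251  98^15=342  98^16=164  98^17=154
  98^18=311  98^19=158  98^20=324  98^21=295  98^22=106  98^23=155
So 98^23 ≡ 155 (mod 379), giving k = 23.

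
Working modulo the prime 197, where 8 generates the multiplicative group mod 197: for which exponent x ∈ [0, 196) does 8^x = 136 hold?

54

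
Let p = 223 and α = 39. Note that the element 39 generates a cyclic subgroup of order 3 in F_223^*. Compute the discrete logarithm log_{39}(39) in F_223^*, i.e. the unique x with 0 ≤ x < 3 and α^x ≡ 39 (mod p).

1

Successive powers of 39 modulo 223:
  39^0=1  39^1=39
So 39^1 ≡ 39 (mod 223), giving x = 1.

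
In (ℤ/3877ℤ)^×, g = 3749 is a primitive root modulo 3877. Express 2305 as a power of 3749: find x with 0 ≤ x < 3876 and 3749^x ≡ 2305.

2679

Baby-step giant-step with m = ceil(sqrt(3876)) = 63.
Baby table (3749^j mod 3877 for j=0..62):
  0:1  1:3749  2:876  3:305  4:3607  5:3544  6:3854  7:2944
  8:3114  9:739  10:2333  11:3782  12:529  13:2074  14:2041  15:2388
  16:619  17:2185  18:3341  19:2699  20:3458  21:3231  22:1271  23:146
  24:697  25:3832  26:1883  27:3227  28:1783  29:519  30:3354  31:1035
  32:3215  33:3319  34:1638  35:3571  36:398  37:3334  38:3595  39:1203
  40:1096  41:3161  42:2477  43:858  44:2609  45:3347  46:1931  47:960
  48:1184  49:3528  50:2025  51:559  52:2111  53:1182  54:3784  55:273
  56:3826  57:2651  58:1848  59:3830  60:2139  61:1475  62:1173
Giant step factor: 3749^(-63) ≡ 216 (mod 3877).
Scan 2305·216^i mod 3877 for i = 0, 1, …:
  i=0: 2305   i=1: 1624   i=2: 1854   i=3: 1133
  i=4: 477   i=5: 2230   i=6: 932   i=7: 3585
  i=8: 2837   i=9: 226     …   i=41: 2259
  i=42: 3319
Match at i=42, j=33: x = 42·63 + 33 = 2679.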